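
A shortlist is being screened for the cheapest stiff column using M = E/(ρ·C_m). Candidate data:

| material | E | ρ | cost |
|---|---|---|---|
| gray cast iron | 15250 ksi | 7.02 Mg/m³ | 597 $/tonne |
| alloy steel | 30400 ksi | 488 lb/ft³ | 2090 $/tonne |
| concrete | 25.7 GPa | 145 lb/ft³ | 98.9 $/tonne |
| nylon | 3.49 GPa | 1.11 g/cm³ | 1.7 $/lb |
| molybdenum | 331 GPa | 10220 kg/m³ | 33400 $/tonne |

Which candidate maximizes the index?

concrete

Normalizing units and computing the index:
  gray cast iron: E = 105.1 GPa, ρ = 7020 kg/m³, cost = 0.5970 $/kg
  alloy steel: E = 209.6 GPa, ρ = 7817 kg/m³, cost = 2.090 $/kg
  concrete: E = 25.70 GPa, ρ = 2323 kg/m³, cost = 0.09890 $/kg
  nylon: E = 3.490 GPa, ρ = 1110 kg/m³, cost = 3.748 $/kg
  molybdenum: E = 331.0 GPa, ρ = 10220 kg/m³, cost = 33.40 $/kg
  concrete: M = 112 MN·m per $
  gray cast iron: M = 25.1 MN·m per $
  alloy steel: M = 12.8 MN·m per $
  molybdenum: M = 0.970 MN·m per $
  nylon: M = 0.839 MN·m per $
The maximum is for concrete.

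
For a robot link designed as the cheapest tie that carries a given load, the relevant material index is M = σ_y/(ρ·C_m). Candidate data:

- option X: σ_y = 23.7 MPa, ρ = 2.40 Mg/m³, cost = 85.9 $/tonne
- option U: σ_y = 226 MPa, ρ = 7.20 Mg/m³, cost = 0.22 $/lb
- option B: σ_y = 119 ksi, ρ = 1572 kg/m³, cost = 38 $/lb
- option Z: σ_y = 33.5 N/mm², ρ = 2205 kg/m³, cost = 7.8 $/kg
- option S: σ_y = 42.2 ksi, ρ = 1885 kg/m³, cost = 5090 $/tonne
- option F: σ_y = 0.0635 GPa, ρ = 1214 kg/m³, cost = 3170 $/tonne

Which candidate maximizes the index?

option X

Normalizing units and computing the index:
  option X: σ_y = 23.70 MPa, ρ = 2400 kg/m³, cost = 0.08590 $/kg
  option U: σ_y = 226.0 MPa, ρ = 7200 kg/m³, cost = 0.4850 $/kg
  option B: σ_y = 820.5 MPa, ρ = 1572 kg/m³, cost = 83.77 $/kg
  option Z: σ_y = 33.50 MPa, ρ = 2205 kg/m³, cost = 7.800 $/kg
  option S: σ_y = 291.0 MPa, ρ = 1885 kg/m³, cost = 5.090 $/kg
  option F: σ_y = 63.50 MPa, ρ = 1214 kg/m³, cost = 3.170 $/kg
  option X: M = 115 kN·m per $
  option U: M = 64.7 kN·m per $
  option S: M = 30.3 kN·m per $
  option F: M = 16.5 kN·m per $
  option B: M = 6.23 kN·m per $
  option Z: M = 1.95 kN·m per $
The maximum is for option X.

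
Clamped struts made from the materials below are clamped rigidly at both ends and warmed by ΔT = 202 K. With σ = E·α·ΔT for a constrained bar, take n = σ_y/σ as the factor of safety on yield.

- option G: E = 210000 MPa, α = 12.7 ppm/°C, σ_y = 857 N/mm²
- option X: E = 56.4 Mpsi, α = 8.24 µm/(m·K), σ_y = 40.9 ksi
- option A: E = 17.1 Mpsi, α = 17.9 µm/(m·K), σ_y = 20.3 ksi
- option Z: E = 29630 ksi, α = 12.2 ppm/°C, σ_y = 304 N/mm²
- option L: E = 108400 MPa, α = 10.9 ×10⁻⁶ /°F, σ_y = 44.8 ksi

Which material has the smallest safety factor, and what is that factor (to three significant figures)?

option A, n = 0.328

Converting E to GPa, α to ×10⁻⁶/K, σ_y to MPa, then σ and n for each:
  option G: E = 210.0, α = 12.7, σ_y = 857.0 → σ = 539 MPa, n = 1.59
  option X: E = 388.9, α = 8.24, σ_y = 282.0 → σ = 647 MPa, n = 0.436
  option A: E = 117.9, α = 17.9, σ_y = 140.0 → σ = 426 MPa, n = 0.328
  option Z: E = 204.3, α = 12.2, σ_y = 304.0 → σ = 503 MPa, n = 0.604
  option L: E = 108.4, α = 19.6, σ_y = 308.9 → σ = 430 MPa, n = 0.719
Smallest n: option A with n = 0.328.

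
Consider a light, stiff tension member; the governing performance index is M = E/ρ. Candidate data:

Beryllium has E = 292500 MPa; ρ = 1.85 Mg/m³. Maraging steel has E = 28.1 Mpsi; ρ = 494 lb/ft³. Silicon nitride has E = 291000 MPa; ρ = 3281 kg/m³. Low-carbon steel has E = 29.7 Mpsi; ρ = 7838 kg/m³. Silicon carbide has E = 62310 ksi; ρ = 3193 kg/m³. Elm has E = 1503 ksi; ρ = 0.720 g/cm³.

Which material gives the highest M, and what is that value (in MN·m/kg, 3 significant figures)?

Putting every candidate on a common basis:
  beryllium: E = 292.5 GPa, ρ = 1850 kg/m³
  maraging steel: E = 193.7 GPa, ρ = 7913 kg/m³
  silicon nitride: E = 291.0 GPa, ρ = 3281 kg/m³
  low-carbon steel: E = 204.8 GPa, ρ = 7838 kg/m³
  silicon carbide: E = 429.6 GPa, ρ = 3193 kg/m³
  elm: E = 10.36 GPa, ρ = 720.0 kg/m³
  beryllium: M = 158 MN·m/kg
  silicon carbide: M = 135 MN·m/kg
  silicon nitride: M = 88.7 MN·m/kg
  low-carbon steel: M = 26.1 MN·m/kg
  maraging steel: M = 24.5 MN·m/kg
  elm: M = 14.4 MN·m/kg
Beryllium has the largest M.

beryllium, M = 158 MN·m/kg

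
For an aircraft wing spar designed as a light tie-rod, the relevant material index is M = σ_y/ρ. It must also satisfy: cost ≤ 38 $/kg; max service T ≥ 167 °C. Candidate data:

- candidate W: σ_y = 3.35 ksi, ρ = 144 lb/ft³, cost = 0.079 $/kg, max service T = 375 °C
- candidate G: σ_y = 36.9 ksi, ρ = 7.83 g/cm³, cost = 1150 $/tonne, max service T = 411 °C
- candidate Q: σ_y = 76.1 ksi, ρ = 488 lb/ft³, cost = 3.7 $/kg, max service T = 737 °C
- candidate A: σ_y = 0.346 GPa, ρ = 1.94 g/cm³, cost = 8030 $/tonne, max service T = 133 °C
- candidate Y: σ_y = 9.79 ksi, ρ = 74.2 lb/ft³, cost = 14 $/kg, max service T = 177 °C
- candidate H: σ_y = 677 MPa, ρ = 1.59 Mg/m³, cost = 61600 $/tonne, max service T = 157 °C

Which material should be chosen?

Screen on constraints: cost ≤ 38 $/kg; max service T ≥ 167 °C. Survivors: candidate W, candidate G, candidate Q, candidate Y.
Convert each candidate to consistent units, then evaluate M:
  candidate W: σ_y = 23.10 MPa, ρ = 2307 kg/m³
  candidate G: σ_y = 254.4 MPa, ρ = 7830 kg/m³
  candidate Q: σ_y = 524.7 MPa, ρ = 7817 kg/m³
  candidate Y: σ_y = 67.50 MPa, ρ = 1189 kg/m³
  candidate Q: M = 67.1 kN·m/kg
  candidate Y: M = 56.8 kN·m/kg
  candidate G: M = 32.5 kN·m/kg
  candidate W: M = 10.0 kN·m/kg
Candidate Q ranks first.

candidate Q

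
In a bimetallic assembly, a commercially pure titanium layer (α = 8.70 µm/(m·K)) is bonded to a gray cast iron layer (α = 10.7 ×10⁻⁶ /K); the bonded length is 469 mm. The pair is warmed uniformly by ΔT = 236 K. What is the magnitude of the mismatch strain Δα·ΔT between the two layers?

4.72×10⁻⁴

Δα = |8.70 − 10.7|×10⁻⁶/K = 2.00×10⁻⁶/K.
Mismatch strain = Δα·ΔT = 2.00×10⁻⁶ × 236.0 = 4.72×10⁻⁴.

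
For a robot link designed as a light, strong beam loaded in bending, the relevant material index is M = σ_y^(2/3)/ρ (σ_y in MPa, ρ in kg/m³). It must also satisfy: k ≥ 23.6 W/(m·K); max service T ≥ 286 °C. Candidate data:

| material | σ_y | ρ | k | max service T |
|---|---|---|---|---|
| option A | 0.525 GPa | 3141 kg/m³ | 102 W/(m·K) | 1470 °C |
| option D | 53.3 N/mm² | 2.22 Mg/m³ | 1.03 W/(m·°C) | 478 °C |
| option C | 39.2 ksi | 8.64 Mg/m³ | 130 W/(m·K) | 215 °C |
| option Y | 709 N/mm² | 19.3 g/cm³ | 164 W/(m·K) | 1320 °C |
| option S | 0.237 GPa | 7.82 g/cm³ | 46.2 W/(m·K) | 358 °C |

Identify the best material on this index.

option A

Screen on constraints: k ≥ 23.6 W/(m·K); max service T ≥ 286 °C. Survivors: option A, option Y, option S.
In SI units:
  option A: σ_y = 525.0 MPa, ρ = 3141 kg/m³
  option Y: σ_y = 709.0 MPa, ρ = 19300 kg/m³
  option S: σ_y = 237.0 MPa, ρ = 7820 kg/m³
  option A: M = 20.7×10⁻³
  option S: M = 4.90×10⁻³
  option Y: M = 4.12×10⁻³
Option A ranks first.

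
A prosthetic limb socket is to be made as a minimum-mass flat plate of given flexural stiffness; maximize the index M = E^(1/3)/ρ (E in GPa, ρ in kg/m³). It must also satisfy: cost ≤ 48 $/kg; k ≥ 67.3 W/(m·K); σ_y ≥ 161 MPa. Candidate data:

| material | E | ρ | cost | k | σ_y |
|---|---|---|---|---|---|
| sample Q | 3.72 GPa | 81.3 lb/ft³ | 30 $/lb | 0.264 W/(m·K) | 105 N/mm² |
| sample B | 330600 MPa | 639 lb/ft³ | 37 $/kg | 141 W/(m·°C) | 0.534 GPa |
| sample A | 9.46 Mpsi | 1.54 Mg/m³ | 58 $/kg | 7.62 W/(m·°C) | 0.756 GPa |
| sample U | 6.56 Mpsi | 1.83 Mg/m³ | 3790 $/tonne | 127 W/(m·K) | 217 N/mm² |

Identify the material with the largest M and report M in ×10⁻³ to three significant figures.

Screen on constraints: cost ≤ 48 $/kg; k ≥ 67.3 W/(m·K); σ_y ≥ 161 MPa. Survivors: sample B, sample U.
In SI units:
  sample B: E = 330.6 GPa, ρ = 10240 kg/m³
  sample U: E = 45.23 GPa, ρ = 1830 kg/m³
  sample U: M = 1.95×10⁻³
  sample B: M = 0.676×10⁻³
Sample U has the largest M.

sample U, M = 1.95×10⁻³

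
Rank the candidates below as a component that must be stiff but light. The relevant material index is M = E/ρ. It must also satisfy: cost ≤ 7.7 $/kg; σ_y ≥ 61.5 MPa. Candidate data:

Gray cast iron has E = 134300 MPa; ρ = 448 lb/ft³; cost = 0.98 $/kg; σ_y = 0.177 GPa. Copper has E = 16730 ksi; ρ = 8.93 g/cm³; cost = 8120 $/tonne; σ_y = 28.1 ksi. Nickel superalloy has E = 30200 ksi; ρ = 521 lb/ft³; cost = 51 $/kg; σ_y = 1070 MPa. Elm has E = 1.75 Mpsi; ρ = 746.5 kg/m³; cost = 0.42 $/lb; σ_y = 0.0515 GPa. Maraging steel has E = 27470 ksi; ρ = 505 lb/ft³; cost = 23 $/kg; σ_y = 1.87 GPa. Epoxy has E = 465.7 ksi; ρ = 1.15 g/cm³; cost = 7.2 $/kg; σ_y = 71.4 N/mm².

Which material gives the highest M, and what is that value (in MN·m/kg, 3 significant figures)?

Screen on constraints: cost ≤ 7.7 $/kg; σ_y ≥ 61.5 MPa. Survivors: gray cast iron, epoxy.
In SI units:
  gray cast iron: E = 134.3 GPa, ρ = 7176 kg/m³
  epoxy: E = 3.211 GPa, ρ = 1150 kg/m³
  gray cast iron: M = 18.7 MN·m/kg
  epoxy: M = 2.79 MN·m/kg
Gray cast iron has the largest M.

gray cast iron, M = 18.7 MN·m/kg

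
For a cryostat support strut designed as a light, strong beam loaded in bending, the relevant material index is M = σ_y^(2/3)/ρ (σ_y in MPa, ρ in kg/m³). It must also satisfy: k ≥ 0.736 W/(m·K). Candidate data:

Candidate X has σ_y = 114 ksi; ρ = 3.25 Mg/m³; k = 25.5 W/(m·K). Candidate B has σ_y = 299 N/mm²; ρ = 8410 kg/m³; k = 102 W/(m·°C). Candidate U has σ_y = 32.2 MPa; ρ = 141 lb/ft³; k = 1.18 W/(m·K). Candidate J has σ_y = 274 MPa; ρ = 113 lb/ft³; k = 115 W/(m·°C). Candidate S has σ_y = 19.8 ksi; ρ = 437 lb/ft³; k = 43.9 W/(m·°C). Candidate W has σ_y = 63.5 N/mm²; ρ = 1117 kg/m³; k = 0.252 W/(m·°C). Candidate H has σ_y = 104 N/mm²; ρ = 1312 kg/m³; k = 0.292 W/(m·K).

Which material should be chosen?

Screen on constraints: k ≥ 0.736 W/(m·K). Survivors: candidate X, candidate B, candidate U, candidate J, candidate S.
Normalizing units and computing the index:
  candidate X: σ_y = 786.0 MPa, ρ = 3250 kg/m³
  candidate B: σ_y = 299.0 MPa, ρ = 8410 kg/m³
  candidate U: σ_y = 32.20 MPa, ρ = 2259 kg/m³
  candidate J: σ_y = 274.0 MPa, ρ = 1810 kg/m³
  candidate S: σ_y = 136.5 MPa, ρ = 7000 kg/m³
  candidate X: M = 26.2×10⁻³
  candidate J: M = 23.3×10⁻³
  candidate B: M = 5.32×10⁻³
  candidate U: M = 4.48×10⁻³
  candidate S: M = 3.79×10⁻³
Candidate X ranks first.

candidate X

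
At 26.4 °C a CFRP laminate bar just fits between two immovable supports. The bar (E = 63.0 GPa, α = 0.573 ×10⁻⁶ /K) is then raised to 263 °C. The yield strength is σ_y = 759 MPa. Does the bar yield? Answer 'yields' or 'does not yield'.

ΔT = 236.6 K. Constrained thermal stress σ = E·α·ΔT = 63.00×10³ MPa × 0.573×10⁻⁶ × 236.6 = 8.54 MPa (compressive).
Compare to σ_y = 759 MPa: σ < σ_y, so it does not yield.

does not yield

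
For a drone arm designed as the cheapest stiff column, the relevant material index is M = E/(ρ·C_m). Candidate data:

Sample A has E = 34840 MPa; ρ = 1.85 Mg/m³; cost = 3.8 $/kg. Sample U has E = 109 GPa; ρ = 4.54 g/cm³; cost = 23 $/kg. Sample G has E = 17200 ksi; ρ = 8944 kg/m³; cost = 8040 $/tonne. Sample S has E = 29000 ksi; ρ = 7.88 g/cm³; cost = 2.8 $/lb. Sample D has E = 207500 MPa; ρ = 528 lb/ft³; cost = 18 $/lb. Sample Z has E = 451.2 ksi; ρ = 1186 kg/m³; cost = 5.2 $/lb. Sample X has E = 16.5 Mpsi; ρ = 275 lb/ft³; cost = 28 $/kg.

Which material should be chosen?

sample A

In SI units:
  sample A: E = 34.84 GPa, ρ = 1850 kg/m³, cost = 3.800 $/kg
  sample U: E = 109.0 GPa, ρ = 4540 kg/m³, cost = 23.00 $/kg
  sample G: E = 118.6 GPa, ρ = 8944 kg/m³, cost = 8.040 $/kg
  sample S: E = 199.9 GPa, ρ = 7880 kg/m³, cost = 6.173 $/kg
  sample D: E = 207.5 GPa, ρ = 8458 kg/m³, cost = 39.68 $/kg
  sample Z: E = 3.111 GPa, ρ = 1186 kg/m³, cost = 11.46 $/kg
  sample X: E = 113.8 GPa, ρ = 4405 kg/m³, cost = 28.00 $/kg
  sample A: M = 4.96 MN·m per $
  sample S: M = 4.11 MN·m per $
  sample G: M = 1.65 MN·m per $
  sample U: M = 1.04 MN·m per $
  sample X: M = 0.922 MN·m per $
  sample D: M = 0.618 MN·m per $
  sample Z: M = 0.229 MN·m per $
The maximum is for sample A.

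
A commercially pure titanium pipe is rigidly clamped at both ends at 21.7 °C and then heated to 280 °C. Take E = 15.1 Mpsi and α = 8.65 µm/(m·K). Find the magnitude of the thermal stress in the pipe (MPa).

233 MPa

E = 15.1 Mpsi = 104.1 GPa.
ΔT = 258.3 K. Constrained thermal stress σ = E·α·ΔT = 104.1×10³ MPa × 8.65×10⁻⁶ × 258.3 = 233 MPa (compressive).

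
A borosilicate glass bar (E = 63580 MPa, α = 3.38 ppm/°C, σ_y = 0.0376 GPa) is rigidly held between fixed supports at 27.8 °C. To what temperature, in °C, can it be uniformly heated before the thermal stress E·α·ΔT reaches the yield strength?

E = 63580 MPa = 63.58 GPa.
σ_y = 0.0376 GPa = 37.60 MPa.
E·α·ΔT = 37.60 MPa ⇒ ΔT = 37.60 / (63.58×10³ × 3.38×10⁻⁶) = 175.0 K.
T = 27.8 + 175.0 = 202.8 °C.

203 °C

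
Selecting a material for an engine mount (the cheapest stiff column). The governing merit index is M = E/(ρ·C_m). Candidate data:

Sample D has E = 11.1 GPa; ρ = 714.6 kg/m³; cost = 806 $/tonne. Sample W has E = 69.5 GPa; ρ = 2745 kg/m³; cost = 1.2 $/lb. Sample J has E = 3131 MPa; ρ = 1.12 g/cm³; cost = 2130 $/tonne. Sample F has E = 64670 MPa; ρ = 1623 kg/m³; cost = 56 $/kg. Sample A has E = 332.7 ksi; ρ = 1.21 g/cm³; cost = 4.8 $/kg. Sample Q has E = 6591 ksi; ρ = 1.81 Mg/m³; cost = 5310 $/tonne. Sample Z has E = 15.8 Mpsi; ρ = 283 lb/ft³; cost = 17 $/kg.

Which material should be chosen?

sample D

Putting every candidate on a common basis:
  sample D: E = 11.10 GPa, ρ = 714.6 kg/m³, cost = 0.8060 $/kg
  sample W: E = 69.50 GPa, ρ = 2745 kg/m³, cost = 2.646 $/kg
  sample J: E = 3.131 GPa, ρ = 1120 kg/m³, cost = 2.130 $/kg
  sample F: E = 64.67 GPa, ρ = 1623 kg/m³, cost = 56.00 $/kg
  sample A: E = 2.294 GPa, ρ = 1210 kg/m³, cost = 4.800 $/kg
  sample Q: E = 45.44 GPa, ρ = 1810 kg/m³, cost = 5.310 $/kg
  sample Z: E = 108.9 GPa, ρ = 4533 kg/m³, cost = 17.00 $/kg
  sample D: M = 19.3 MN·m per $
  sample W: M = 9.57 MN·m per $
  sample Q: M = 4.73 MN·m per $
  sample Z: M = 1.41 MN·m per $
  sample J: M = 1.31 MN·m per $
  sample F: M = 0.712 MN·m per $
  sample A: M = 0.395 MN·m per $
Highest index: sample D.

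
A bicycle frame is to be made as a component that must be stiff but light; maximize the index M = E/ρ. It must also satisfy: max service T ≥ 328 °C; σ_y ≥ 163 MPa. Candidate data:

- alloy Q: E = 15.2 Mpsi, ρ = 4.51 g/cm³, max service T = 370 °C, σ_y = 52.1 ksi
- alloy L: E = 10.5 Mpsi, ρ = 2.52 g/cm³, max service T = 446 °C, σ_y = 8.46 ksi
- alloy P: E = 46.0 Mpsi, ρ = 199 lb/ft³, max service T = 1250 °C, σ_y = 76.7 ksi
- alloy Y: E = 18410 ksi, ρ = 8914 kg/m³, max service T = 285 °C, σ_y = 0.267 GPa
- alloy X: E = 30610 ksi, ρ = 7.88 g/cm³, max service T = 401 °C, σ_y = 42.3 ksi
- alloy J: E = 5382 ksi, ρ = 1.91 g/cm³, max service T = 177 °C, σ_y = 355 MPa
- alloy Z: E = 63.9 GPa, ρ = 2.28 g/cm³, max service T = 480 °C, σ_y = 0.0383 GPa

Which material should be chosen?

alloy P

Screen on constraints: max service T ≥ 328 °C; σ_y ≥ 163 MPa. Survivors: alloy Q, alloy P, alloy X.
Putting every candidate on a common basis:
  alloy Q: E = 104.8 GPa, ρ = 4510 kg/m³
  alloy P: E = 317.2 GPa, ρ = 3188 kg/m³
  alloy X: E = 211.0 GPa, ρ = 7880 kg/m³
  alloy P: M = 99.5 MN·m/kg
  alloy X: M = 26.8 MN·m/kg
  alloy Q: M = 23.2 MN·m/kg
Alloy P ranks first.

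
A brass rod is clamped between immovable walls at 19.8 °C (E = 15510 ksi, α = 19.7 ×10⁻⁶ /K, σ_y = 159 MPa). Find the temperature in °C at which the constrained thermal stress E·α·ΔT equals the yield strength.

95.3 °C

E = 15510 ksi = 106.9 GPa.
E·α·ΔT = 159.0 MPa ⇒ ΔT = 159.0 / (106.9×10³ × 19.7×10⁻⁶) = 75.47 K.
T = 19.8 + 75.47 = 95.27 °C.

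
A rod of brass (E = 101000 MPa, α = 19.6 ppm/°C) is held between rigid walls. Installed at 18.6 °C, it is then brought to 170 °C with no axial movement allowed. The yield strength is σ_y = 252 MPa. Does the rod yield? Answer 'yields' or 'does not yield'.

yields

E = 101000 MPa = 101.0 GPa.
ΔT = 151.4 K. Constrained thermal stress σ = E·α·ΔT = 101.0×10³ MPa × 19.6×10⁻⁶ × 151.4 = 300 MPa (compressive).
Compare to σ_y = 252 MPa: σ ≥ σ_y, so it yields.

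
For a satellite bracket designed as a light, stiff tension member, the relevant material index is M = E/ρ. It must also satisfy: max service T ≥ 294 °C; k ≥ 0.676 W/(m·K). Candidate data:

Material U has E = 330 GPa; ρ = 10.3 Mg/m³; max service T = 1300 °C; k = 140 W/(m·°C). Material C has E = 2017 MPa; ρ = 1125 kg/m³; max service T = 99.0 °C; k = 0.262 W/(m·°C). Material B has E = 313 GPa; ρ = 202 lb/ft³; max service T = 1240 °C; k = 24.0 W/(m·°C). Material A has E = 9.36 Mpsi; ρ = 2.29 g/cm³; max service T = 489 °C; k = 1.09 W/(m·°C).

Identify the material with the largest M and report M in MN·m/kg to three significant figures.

material B, M = 96.7 MN·m/kg

Screen on constraints: max service T ≥ 294 °C; k ≥ 0.676 W/(m·K). Survivors: material U, material B, material A.
After converting to SI:
  material U: E = 330.0 GPa, ρ = 10300 kg/m³
  material B: E = 313.0 GPa, ρ = 3236 kg/m³
  material A: E = 64.53 GPa, ρ = 2290 kg/m³
  material B: M = 96.7 MN·m/kg
  material U: M = 32.0 MN·m/kg
  material A: M = 28.2 MN·m/kg
Material B has the largest M.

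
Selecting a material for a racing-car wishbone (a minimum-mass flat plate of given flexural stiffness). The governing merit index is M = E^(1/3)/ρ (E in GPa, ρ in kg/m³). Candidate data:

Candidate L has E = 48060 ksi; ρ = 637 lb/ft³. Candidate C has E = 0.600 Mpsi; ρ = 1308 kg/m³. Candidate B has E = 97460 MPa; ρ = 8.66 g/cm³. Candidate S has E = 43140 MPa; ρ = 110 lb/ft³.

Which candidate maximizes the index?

Convert each candidate to consistent units, then evaluate M:
  candidate L: E = 331.4 GPa, ρ = 10200 kg/m³
  candidate C: E = 4.137 GPa, ρ = 1308 kg/m³
  candidate B: E = 97.46 GPa, ρ = 8660 kg/m³
  candidate S: E = 43.14 GPa, ρ = 1762 kg/m³
  candidate S: M = 1.99×10⁻³
  candidate C: M = 1.23×10⁻³
  candidate L: M = 0.678×10⁻³
  candidate B: M = 0.531×10⁻³
The maximum is for candidate S.

candidate S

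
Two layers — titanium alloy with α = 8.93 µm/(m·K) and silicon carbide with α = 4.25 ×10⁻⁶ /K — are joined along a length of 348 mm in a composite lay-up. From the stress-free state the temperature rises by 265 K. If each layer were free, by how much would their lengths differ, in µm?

432 µm

Δα = |8.93 − 4.25|×10⁻⁶/K = 4.68×10⁻⁶/K.
ΔL_mismatch = Δα·L·ΔT = 4.68×10⁻⁶ × 348.0 mm × 265.0 K = 432 µm.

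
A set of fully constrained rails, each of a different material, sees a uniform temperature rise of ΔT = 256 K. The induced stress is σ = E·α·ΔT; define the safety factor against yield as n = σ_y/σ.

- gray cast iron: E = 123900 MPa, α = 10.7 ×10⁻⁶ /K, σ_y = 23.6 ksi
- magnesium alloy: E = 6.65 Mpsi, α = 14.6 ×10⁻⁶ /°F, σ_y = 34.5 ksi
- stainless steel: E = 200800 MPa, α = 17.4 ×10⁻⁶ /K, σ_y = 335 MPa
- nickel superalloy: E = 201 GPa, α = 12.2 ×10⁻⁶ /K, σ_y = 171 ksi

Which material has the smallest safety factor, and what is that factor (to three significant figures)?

In consistent units (E in GPa, α in ×10⁻⁶/K, σ_y in MPa):
  gray cast iron: E = 123.9, α = 10.7, σ_y = 162.7 → σ = 339 MPa, n = 0.479
  magnesium alloy: E = 45.85, α = 26.3, σ_y = 237.9 → σ = 308 MPa, n = 0.771
  stainless steel: E = 200.8, α = 17.4, σ_y = 335.0 → σ = 894 MPa, n = 0.375
  nickel superalloy: E = 201.0, α = 12.2, σ_y = 1179 → σ = 628 MPa, n = 1.88
Stainless steel has the lowest safety factor, n = 0.375.

stainless steel, n = 0.375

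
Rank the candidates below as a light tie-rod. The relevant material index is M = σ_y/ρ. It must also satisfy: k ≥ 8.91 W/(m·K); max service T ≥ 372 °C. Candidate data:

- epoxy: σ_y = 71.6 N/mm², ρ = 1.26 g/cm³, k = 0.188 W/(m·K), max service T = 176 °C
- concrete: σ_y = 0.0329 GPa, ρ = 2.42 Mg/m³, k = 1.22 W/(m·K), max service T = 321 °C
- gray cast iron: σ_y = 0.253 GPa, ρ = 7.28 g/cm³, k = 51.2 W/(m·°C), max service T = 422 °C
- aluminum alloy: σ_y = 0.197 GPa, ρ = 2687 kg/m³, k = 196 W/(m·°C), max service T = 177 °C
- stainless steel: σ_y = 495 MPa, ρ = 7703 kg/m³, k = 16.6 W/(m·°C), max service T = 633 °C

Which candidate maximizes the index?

stainless steel

Screen on constraints: k ≥ 8.91 W/(m·K); max service T ≥ 372 °C. Survivors: gray cast iron, stainless steel.
Putting every candidate on a common basis:
  gray cast iron: σ_y = 253.0 MPa, ρ = 7280 kg/m³
  stainless steel: σ_y = 495.0 MPa, ρ = 7703 kg/m³
  stainless steel: M = 64.3 kN·m/kg
  gray cast iron: M = 34.8 kN·m/kg
Stainless steel has the largest M.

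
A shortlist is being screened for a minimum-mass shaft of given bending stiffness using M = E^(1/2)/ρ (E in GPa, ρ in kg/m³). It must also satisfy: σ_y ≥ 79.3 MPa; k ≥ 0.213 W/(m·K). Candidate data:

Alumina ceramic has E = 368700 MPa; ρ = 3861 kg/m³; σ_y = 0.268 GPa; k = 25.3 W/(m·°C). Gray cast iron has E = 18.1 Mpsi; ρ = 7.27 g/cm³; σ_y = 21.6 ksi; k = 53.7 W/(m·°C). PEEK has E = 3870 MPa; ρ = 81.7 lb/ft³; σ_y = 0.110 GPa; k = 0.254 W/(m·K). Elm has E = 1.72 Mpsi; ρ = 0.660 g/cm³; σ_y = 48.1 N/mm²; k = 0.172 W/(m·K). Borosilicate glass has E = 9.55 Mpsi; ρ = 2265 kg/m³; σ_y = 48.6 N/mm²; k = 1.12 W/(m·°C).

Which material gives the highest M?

Screen on constraints: σ_y ≥ 79.3 MPa; k ≥ 0.213 W/(m·K). Survivors: alumina ceramic, gray cast iron, PEEK.
Convert each candidate to consistent units, then evaluate M:
  alumina ceramic: E = 368.7 GPa, ρ = 3861 kg/m³
  gray cast iron: E = 124.8 GPa, ρ = 7270 kg/m³
  PEEK: E = 3.870 GPa, ρ = 1309 kg/m³
  alumina ceramic: M = 4.97×10⁻³
  gray cast iron: M = 1.54×10⁻³
  PEEK: M = 1.50×10⁻³
Alumina ceramic has the largest M.

alumina ceramic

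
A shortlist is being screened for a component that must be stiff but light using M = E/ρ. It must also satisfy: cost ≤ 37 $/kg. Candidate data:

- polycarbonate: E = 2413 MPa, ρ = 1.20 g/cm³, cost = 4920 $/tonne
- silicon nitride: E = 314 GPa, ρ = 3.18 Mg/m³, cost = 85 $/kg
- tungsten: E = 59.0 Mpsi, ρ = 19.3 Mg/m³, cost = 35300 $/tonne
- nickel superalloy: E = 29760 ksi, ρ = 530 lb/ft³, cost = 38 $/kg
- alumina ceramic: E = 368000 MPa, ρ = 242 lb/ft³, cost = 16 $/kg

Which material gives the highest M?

alumina ceramic

Screen on constraints: cost ≤ 37 $/kg. Survivors: polycarbonate, tungsten, alumina ceramic.
In SI units:
  polycarbonate: E = 2.413 GPa, ρ = 1200 kg/m³
  tungsten: E = 406.8 GPa, ρ = 19300 kg/m³
  alumina ceramic: E = 368.0 GPa, ρ = 3876 kg/m³
  alumina ceramic: M = 94.9 MN·m/kg
  tungsten: M = 21.1 MN·m/kg
  polycarbonate: M = 2.01 MN·m/kg
Alumina ceramic has the largest M.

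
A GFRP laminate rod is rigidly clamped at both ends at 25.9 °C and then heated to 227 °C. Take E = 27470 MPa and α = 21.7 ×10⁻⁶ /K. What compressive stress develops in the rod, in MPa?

120 MPa

E = 27470 MPa = 27.47 GPa.
ΔT = 201.1 K. Constrained thermal stress σ = E·α·ΔT = 27.47×10³ MPa × 21.7×10⁻⁶ × 201.1 = 120 MPa (compressive).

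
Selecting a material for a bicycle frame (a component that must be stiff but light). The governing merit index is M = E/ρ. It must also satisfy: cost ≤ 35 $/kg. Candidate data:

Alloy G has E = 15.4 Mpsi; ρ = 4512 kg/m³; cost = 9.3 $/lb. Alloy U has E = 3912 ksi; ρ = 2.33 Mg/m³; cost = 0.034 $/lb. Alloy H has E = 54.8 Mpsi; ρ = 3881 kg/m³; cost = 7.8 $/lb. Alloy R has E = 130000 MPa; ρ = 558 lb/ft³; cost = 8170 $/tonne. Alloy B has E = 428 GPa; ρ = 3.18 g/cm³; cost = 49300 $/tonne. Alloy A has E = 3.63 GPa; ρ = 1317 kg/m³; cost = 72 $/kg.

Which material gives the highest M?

alloy H

Screen on constraints: cost ≤ 35 $/kg. Survivors: alloy G, alloy U, alloy H, alloy R.
Convert each candidate to consistent units, then evaluate M:
  alloy G: E = 106.2 GPa, ρ = 4512 kg/m³
  alloy U: E = 26.97 GPa, ρ = 2330 kg/m³
  alloy H: E = 377.8 GPa, ρ = 3881 kg/m³
  alloy R: E = 130.0 GPa, ρ = 8938 kg/m³
  alloy H: M = 97.4 MN·m/kg
  alloy G: M = 23.5 MN·m/kg
  alloy R: M = 14.5 MN·m/kg
  alloy U: M = 11.6 MN·m/kg
Alloy H has the largest M.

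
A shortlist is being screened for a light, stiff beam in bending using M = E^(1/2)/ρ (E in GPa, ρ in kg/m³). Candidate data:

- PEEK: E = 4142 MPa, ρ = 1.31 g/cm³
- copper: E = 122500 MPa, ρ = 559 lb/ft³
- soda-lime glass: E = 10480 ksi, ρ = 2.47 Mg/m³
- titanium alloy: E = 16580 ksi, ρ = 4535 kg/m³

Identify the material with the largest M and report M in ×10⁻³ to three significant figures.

soda-lime glass, M = 3.44×10⁻³

Convert each candidate to consistent units, then evaluate M:
  PEEK: E = 4.142 GPa, ρ = 1310 kg/m³
  copper: E = 122.5 GPa, ρ = 8954 kg/m³
  soda-lime glass: E = 72.26 GPa, ρ = 2470 kg/m³
  titanium alloy: E = 114.3 GPa, ρ = 4535 kg/m³
  soda-lime glass: M = 3.44×10⁻³
  titanium alloy: M = 2.36×10⁻³
  PEEK: M = 1.55×10⁻³
  copper: M = 1.24×10⁻³
The maximum is for soda-lime glass.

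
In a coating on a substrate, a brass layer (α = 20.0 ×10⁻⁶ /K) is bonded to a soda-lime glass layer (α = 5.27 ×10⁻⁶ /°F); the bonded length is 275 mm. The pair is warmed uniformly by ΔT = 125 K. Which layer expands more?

soda-lime glass: α = 5.27×10⁻⁶/°F × 9/5 = 9.49×10⁻⁶/K.
α(brass) = 20.0×10⁻⁶/K vs α(soda-lime glass) = 9.49×10⁻⁶/K.
Higher α expands more for the same ΔT: brass.

brass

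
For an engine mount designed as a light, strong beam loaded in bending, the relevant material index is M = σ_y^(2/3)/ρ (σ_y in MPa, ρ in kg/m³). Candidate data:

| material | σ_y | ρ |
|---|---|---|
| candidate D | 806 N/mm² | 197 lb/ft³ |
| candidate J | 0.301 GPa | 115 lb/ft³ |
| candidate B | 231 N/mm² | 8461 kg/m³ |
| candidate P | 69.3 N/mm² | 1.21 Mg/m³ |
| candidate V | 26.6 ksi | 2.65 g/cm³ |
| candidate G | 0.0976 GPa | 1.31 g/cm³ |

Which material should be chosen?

Putting every candidate on a common basis:
  candidate D: σ_y = 806.0 MPa, ρ = 3156 kg/m³
  candidate J: σ_y = 301.0 MPa, ρ = 1842 kg/m³
  candidate B: σ_y = 231.0 MPa, ρ = 8461 kg/m³
  candidate P: σ_y = 69.30 MPa, ρ = 1210 kg/m³
  candidate V: σ_y = 183.4 MPa, ρ = 2650 kg/m³
  candidate G: σ_y = 97.60 MPa, ρ = 1310 kg/m³
  candidate D: M = 27.4×10⁻³
  candidate J: M = 24.4×10⁻³
  candidate G: M = 16.2×10⁻³
  candidate P: M = 13.9×10⁻³
  candidate V: M = 12.2×10⁻³
  candidate B: M = 4.45×10⁻³
Highest index: candidate D.

candidate D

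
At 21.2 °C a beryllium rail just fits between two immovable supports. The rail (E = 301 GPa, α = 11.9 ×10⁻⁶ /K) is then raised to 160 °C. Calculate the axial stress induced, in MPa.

497 MPa

ΔT = 138.8 K. Constrained thermal stress σ = E·α·ΔT = 301.0×10³ MPa × 11.9×10⁻⁶ × 138.8 = 497 MPa (compressive).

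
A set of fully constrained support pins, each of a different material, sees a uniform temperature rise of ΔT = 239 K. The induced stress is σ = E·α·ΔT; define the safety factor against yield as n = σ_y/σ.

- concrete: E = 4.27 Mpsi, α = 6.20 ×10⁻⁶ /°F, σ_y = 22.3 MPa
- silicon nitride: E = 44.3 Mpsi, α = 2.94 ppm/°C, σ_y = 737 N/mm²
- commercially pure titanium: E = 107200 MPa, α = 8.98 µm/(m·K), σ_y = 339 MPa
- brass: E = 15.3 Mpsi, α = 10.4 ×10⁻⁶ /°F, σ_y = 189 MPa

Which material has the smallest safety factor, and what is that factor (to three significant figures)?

concrete, n = 0.284

Per material, after unit conversion:
  concrete: E = 29.44, α = 11.2, σ_y = 22.30 → σ = 78.5 MPa, n = 0.284
  silicon nitride: E = 305.4, α = 2.94, σ_y = 737.0 → σ = 215 MPa, n = 3.43
  commercially pure titanium: E = 107.2, α = 8.98, σ_y = 339.0 → σ = 230 MPa, n = 1.47
  brass: E = 105.5, α = 18.7, σ_y = 189.0 → σ = 472 MPa, n = 0.400
Concrete has the lowest safety factor, n = 0.284.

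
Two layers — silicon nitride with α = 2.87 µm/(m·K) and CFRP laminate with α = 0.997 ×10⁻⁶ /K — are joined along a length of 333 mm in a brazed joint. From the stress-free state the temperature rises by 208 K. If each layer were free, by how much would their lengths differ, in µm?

130 µm

Δα = |2.87 − 0.997|×10⁻⁶/K = 1.87×10⁻⁶/K.
ΔL_mismatch = Δα·L·ΔT = 1.87×10⁻⁶ × 333.0 mm × 208.0 K = 130 µm.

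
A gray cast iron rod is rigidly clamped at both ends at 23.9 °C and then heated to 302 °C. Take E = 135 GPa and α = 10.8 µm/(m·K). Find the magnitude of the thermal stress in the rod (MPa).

ΔT = 278.1 K. Constrained thermal stress σ = E·α·ΔT = 135.0×10³ MPa × 10.8×10⁻⁶ × 278.1 = 405 MPa (compressive).

405 MPa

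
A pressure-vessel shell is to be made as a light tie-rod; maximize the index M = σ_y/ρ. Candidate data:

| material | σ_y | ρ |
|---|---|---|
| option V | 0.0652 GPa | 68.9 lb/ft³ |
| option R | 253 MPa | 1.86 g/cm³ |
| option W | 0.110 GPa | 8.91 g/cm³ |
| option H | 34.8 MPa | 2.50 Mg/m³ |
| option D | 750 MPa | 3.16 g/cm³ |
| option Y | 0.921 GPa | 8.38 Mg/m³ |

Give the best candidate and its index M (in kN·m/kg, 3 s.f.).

option D, M = 237 kN·m/kg

After converting to SI:
  option V: σ_y = 65.20 MPa, ρ = 1104 kg/m³
  option R: σ_y = 253.0 MPa, ρ = 1860 kg/m³
  option W: σ_y = 110.0 MPa, ρ = 8910 kg/m³
  option H: σ_y = 34.80 MPa, ρ = 2500 kg/m³
  option D: σ_y = 750.0 MPa, ρ = 3160 kg/m³
  option Y: σ_y = 921.0 MPa, ρ = 8380 kg/m³
  option D: M = 237 kN·m/kg
  option R: M = 136 kN·m/kg
  option Y: M = 110 kN·m/kg
  option V: M = 59.1 kN·m/kg
  option H: M = 13.9 kN·m/kg
  option W: M = 12.3 kN·m/kg
Option D has the largest M.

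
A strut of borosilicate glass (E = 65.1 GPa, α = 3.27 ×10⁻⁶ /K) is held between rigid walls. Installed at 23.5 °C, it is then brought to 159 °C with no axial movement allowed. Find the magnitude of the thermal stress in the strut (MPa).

ΔT = 135.5 K. Constrained thermal stress σ = E·α·ΔT = 65.10×10³ MPa × 3.27×10⁻⁶ × 135.5 = 28.8 MPa (compressive).

28.8 MPa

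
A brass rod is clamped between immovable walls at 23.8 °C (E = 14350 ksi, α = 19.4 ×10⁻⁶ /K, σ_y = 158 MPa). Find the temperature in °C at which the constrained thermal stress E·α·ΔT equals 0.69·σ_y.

E = 14350 ksi = 98.94 GPa.
E·α·ΔT = 109.0 MPa ⇒ ΔT = 109.0 / (98.94×10³ × 19.4×10⁻⁶) = 56.80 K.
T = 23.8 + 56.80 = 80.60 °C.

80.6 °C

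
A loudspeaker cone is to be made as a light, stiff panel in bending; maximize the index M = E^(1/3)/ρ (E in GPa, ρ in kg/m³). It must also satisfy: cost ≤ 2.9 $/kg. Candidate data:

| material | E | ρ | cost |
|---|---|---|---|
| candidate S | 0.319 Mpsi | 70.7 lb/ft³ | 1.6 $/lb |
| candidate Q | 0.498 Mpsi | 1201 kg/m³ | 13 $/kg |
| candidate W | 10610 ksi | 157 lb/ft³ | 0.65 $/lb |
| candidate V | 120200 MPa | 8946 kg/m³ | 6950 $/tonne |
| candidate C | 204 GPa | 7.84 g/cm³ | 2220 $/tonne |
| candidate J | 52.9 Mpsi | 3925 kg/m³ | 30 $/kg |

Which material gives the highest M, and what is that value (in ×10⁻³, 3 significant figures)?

candidate W, M = 1.66×10⁻³

Screen on constraints: cost ≤ 2.9 $/kg. Survivors: candidate W, candidate C.
Convert each candidate to consistent units, then evaluate M:
  candidate W: E = 73.15 GPa, ρ = 2515 kg/m³
  candidate C: E = 204.0 GPa, ρ = 7840 kg/m³
  candidate W: M = 1.66×10⁻³
  candidate C: M = 0.751×10⁻³
Candidate W has the largest M.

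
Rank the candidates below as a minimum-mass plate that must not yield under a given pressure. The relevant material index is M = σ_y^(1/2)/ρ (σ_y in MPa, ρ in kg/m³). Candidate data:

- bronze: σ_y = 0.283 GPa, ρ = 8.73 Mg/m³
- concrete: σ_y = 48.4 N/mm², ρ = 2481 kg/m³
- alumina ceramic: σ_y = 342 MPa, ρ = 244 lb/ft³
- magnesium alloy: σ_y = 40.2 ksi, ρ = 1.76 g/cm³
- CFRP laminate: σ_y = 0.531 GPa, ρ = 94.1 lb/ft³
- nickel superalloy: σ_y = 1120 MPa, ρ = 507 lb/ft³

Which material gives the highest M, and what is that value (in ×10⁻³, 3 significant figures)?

After converting to SI:
  bronze: σ_y = 283.0 MPa, ρ = 8730 kg/m³
  concrete: σ_y = 48.40 MPa, ρ = 2481 kg/m³
  alumina ceramic: σ_y = 342.0 MPa, ρ = 3909 kg/m³
  magnesium alloy: σ_y = 277.2 MPa, ρ = 1760 kg/m³
  CFRP laminate: σ_y = 531.0 MPa, ρ = 1507 kg/m³
  nickel superalloy: σ_y = 1120 MPa, ρ = 8121 kg/m³
  CFRP laminate: M = 15.3×10⁻³
  magnesium alloy: M = 9.46×10⁻³
  alumina ceramic: M = 4.73×10⁻³
  nickel superalloy: M = 4.12×10⁻³
  concrete: M = 2.80×10⁻³
  bronze: M = 1.93×10⁻³
Highest index: CFRP laminate.

CFRP laminate, M = 15.3×10⁻³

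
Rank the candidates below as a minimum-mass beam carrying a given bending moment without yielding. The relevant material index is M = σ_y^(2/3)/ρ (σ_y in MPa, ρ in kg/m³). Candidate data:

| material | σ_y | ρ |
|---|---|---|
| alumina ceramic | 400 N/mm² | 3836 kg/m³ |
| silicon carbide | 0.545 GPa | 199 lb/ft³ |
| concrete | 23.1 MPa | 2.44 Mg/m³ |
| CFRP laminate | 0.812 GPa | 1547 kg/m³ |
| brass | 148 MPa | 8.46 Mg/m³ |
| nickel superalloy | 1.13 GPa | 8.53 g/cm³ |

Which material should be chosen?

CFRP laminate

Normalizing units and computing the index:
  alumina ceramic: σ_y = 400.0 MPa, ρ = 3836 kg/m³
  silicon carbide: σ_y = 545.0 MPa, ρ = 3188 kg/m³
  concrete: σ_y = 23.10 MPa, ρ = 2440 kg/m³
  CFRP laminate: σ_y = 812.0 MPa, ρ = 1547 kg/m³
  brass: σ_y = 148.0 MPa, ρ = 8460 kg/m³
  nickel superalloy: σ_y = 1130 MPa, ρ = 8530 kg/m³
  CFRP laminate: M = 56.3×10⁻³
  silicon carbide: M = 20.9×10⁻³
  alumina ceramic: M = 14.2×10⁻³
  nickel superalloy: M = 12.7×10⁻³
  concrete: M = 3.32×10⁻³
  brass: M = 3.31×10⁻³
CFRP laminate has the largest M.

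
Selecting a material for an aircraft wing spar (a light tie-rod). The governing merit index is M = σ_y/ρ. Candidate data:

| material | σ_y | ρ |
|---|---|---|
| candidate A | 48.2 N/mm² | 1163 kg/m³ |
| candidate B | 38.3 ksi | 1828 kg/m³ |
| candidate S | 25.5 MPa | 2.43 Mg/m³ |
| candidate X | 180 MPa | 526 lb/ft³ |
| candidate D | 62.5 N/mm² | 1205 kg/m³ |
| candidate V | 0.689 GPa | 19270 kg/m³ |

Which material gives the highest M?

Putting every candidate on a common basis:
  candidate A: σ_y = 48.20 MPa, ρ = 1163 kg/m³
  candidate B: σ_y = 264.1 MPa, ρ = 1828 kg/m³
  candidate S: σ_y = 25.50 MPa, ρ = 2430 kg/m³
  candidate X: σ_y = 180.0 MPa, ρ = 8426 kg/m³
  candidate D: σ_y = 62.50 MPa, ρ = 1205 kg/m³
  candidate V: σ_y = 689.0 MPa, ρ = 19270 kg/m³
  candidate B: M = 144 kN·m/kg
  candidate D: M = 51.9 kN·m/kg
  candidate A: M = 41.4 kN·m/kg
  candidate V: M = 35.8 kN·m/kg
  candidate X: M = 21.4 kN·m/kg
  candidate S: M = 10.5 kN·m/kg
Candidate B ranks first.

candidate B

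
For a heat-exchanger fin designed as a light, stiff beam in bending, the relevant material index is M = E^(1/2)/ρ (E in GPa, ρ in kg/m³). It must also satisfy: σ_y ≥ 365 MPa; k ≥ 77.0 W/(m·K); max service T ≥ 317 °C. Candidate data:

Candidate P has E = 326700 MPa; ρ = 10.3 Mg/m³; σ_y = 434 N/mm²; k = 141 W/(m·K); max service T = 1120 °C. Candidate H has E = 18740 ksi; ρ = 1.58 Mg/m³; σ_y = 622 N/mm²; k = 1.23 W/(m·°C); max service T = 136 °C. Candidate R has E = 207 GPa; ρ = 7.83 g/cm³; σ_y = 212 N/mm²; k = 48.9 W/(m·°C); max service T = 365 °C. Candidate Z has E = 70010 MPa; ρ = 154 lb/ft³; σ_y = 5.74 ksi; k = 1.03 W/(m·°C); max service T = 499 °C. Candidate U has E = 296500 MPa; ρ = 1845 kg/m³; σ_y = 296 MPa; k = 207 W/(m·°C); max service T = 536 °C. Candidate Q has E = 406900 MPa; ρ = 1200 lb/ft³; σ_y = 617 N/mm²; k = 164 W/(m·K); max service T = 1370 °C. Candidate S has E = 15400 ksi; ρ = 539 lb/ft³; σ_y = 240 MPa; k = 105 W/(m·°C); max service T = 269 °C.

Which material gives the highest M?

Screen on constraints: σ_y ≥ 365 MPa; k ≥ 77.0 W/(m·K); max service T ≥ 317 °C. Survivors: candidate P, candidate Q.
After converting to SI:
  candidate P: E = 326.7 GPa, ρ = 10300 kg/m³
  candidate Q: E = 406.9 GPa, ρ = 19220 kg/m³
  candidate P: M = 1.75×10⁻³
  candidate Q: M = 1.05×10⁻³
Candidate P has the largest M.

candidate P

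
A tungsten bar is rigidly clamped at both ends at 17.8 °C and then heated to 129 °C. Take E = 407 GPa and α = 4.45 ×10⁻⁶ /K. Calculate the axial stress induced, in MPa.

ΔT = 111.2 K. Constrained thermal stress σ = E·α·ΔT = 407.0×10³ MPa × 4.45×10⁻⁶ × 111.2 = 201 MPa (compressive).

201 MPa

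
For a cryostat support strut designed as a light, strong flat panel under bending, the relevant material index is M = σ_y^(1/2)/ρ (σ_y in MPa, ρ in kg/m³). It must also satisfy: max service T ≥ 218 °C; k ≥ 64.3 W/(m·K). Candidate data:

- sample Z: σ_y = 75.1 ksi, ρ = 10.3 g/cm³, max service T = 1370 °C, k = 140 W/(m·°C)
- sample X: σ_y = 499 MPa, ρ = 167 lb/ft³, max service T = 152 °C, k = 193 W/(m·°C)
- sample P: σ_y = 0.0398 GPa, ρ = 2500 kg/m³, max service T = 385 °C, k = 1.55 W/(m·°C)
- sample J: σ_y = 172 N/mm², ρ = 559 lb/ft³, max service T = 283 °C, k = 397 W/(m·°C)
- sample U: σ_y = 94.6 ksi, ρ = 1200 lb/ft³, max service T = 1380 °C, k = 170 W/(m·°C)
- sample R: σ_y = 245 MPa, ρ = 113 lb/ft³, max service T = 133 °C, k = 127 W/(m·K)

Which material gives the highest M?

sample Z

Screen on constraints: max service T ≥ 218 °C; k ≥ 64.3 W/(m·K). Survivors: sample Z, sample J, sample U.
Normalizing units and computing the index:
  sample Z: σ_y = 517.8 MPa, ρ = 10300 kg/m³
  sample J: σ_y = 172.0 MPa, ρ = 8954 kg/m³
  sample U: σ_y = 652.2 MPa, ρ = 19220 kg/m³
  sample Z: M = 2.21×10⁻³
  sample J: M = 1.46×10⁻³
  sample U: M = 1.33×10⁻³
Sample Z has the largest M.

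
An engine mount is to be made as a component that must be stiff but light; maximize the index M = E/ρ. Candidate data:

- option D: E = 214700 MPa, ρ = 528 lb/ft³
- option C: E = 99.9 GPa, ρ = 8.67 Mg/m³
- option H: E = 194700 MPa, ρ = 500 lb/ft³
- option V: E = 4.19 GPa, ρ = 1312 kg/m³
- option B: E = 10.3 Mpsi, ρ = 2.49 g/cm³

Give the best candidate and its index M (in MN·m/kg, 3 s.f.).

In SI units:
  option D: E = 214.7 GPa, ρ = 8458 kg/m³
  option C: E = 99.90 GPa, ρ = 8670 kg/m³
  option H: E = 194.7 GPa, ρ = 8009 kg/m³
  option V: E = 4.190 GPa, ρ = 1312 kg/m³
  option B: E = 71.02 GPa, ρ = 2490 kg/m³
  option B: M = 28.5 MN·m/kg
  option D: M = 25.4 MN·m/kg
  option H: M = 24.3 MN·m/kg
  option C: M = 11.5 MN·m/kg
  option V: M = 3.19 MN·m/kg
Option B has the largest M.

option B, M = 28.5 MN·m/kg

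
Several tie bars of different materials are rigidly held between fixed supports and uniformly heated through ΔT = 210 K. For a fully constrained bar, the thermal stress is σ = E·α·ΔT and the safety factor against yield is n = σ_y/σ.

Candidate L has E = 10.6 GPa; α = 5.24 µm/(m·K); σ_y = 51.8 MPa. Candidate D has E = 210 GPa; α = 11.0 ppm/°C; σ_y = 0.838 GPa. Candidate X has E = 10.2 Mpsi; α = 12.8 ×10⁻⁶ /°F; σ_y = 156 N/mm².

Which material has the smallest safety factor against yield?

Per material, after unit conversion:
  candidate L: E = 10.60, α = 5.24, σ_y = 51.80 → σ = 11.7 MPa, n = 4.44
  candidate D: E = 210.0, α = 11.0, σ_y = 838.0 → σ = 485 MPa, n = 1.73
  candidate X: E = 70.33, α = 23.0, σ_y = 156.0 → σ = 340 MPa, n = 0.458
The minimum is candidate X at n = 0.458.

candidate X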